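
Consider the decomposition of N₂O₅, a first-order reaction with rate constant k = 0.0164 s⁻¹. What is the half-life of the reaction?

42.27 s

Step 1: For a first-order reaction, t₁/₂ = ln(2)/k
Step 2: t₁/₂ = ln(2)/0.0164
Step 3: t₁/₂ = 0.6931/0.0164 = 42.27 s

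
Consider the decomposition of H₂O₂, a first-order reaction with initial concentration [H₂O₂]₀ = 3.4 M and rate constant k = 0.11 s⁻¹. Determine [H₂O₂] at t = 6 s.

1.757 M

Step 1: For a first-order reaction: [H₂O₂] = [H₂O₂]₀ × e^(-kt)
Step 2: [H₂O₂] = 3.4 × e^(-0.11 × 6)
Step 3: [H₂O₂] = 3.4 × e^(-0.66)
Step 4: [H₂O₂] = 3.4 × 0.516851 = 1.757 M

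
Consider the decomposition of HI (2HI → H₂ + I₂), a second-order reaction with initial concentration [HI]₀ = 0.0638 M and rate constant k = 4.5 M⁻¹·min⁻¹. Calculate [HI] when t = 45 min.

0.004583 M

Step 1: For a second-order reaction: 1/[HI] = 1/[HI]₀ + kt
Step 2: 1/[HI] = 1/0.0638 + 4.5 × 45
Step 3: 1/[HI] = 15.67 + 202.5 = 218.2
Step 4: [HI] = 1/218.2 = 0.004583 M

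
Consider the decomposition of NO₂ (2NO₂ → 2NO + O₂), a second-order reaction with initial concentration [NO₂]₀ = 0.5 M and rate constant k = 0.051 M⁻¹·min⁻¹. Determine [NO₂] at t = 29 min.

0.2874 M

Step 1: For a second-order reaction: 1/[NO₂] = 1/[NO₂]₀ + kt
Step 2: 1/[NO₂] = 1/0.5 + 0.051 × 29
Step 3: 1/[NO₂] = 2 + 1.479 = 3.479
Step 4: [NO₂] = 1/3.479 = 0.2874 M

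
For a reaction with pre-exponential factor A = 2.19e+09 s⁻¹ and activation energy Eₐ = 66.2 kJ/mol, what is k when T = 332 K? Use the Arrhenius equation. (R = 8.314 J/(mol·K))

8.41e-02 s⁻¹

Step 1: Use the Arrhenius equation: k = A × exp(-Eₐ/RT)
Step 2: Convert Eₐ to J/mol: 66.2 kJ/mol = 66200 J/mol
Step 3: Calculate the exponent: -Eₐ/(RT) = -66200/(8.314 × 332) = -23.98335
Step 4: k = 2.19e+09 × exp(-23.98335)
Step 5: k = 2.19e+09 × 3.83852e-11 = 8.4064e-02 s⁻¹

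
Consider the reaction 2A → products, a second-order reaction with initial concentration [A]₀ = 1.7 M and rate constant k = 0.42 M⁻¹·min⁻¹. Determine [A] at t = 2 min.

0.7002 M

Step 1: For a second-order reaction: 1/[A] = 1/[A]₀ + kt
Step 2: 1/[A] = 1/1.7 + 0.42 × 2
Step 3: 1/[A] = 0.5882 + 0.84 = 1.428
Step 4: [A] = 1/1.428 = 0.7002 M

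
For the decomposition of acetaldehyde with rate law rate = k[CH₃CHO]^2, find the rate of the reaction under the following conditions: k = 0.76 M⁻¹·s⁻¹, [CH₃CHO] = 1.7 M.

2.196 M/s

Step 1: Identify the rate law: rate = k[CH₃CHO]^2
Step 2: Substitute values: rate = 0.76 × (1.7)^2
Step 3: Calculate: rate = 0.76 × 2.89 = 2.1964 M/s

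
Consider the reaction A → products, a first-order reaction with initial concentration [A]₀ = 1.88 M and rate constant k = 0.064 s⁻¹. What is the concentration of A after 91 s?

0.005557 M

Step 1: For a first-order reaction: [A] = [A]₀ × e^(-kt)
Step 2: [A] = 1.88 × e^(-0.064 × 91)
Step 3: [A] = 1.88 × e^(-5.824)
Step 4: [A] = 1.88 × 0.00295576 = 0.005557 M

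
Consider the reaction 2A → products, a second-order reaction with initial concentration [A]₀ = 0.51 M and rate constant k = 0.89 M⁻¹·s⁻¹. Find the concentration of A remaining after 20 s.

0.05061 M

Step 1: For a second-order reaction: 1/[A] = 1/[A]₀ + kt
Step 2: 1/[A] = 1/0.51 + 0.89 × 20
Step 3: 1/[A] = 1.961 + 17.8 = 19.76
Step 4: [A] = 1/19.76 = 0.05061 M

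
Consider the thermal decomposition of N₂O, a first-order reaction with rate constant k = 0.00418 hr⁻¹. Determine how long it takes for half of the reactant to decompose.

165.8 hr

Step 1: For a first-order reaction, t₁/₂ = ln(2)/k
Step 2: t₁/₂ = ln(2)/0.00418
Step 3: t₁/₂ = 0.6931/0.00418 = 165.8 hr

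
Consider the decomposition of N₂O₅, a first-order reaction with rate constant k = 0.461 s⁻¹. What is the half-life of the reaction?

1.504 s

Step 1: For a first-order reaction, t₁/₂ = ln(2)/k
Step 2: t₁/₂ = ln(2)/0.461
Step 3: t₁/₂ = 0.6931/0.461 = 1.504 s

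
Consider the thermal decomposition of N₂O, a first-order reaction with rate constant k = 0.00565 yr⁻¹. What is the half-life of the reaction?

122.7 yr

Step 1: For a first-order reaction, t₁/₂ = ln(2)/k
Step 2: t₁/₂ = ln(2)/0.00565
Step 3: t₁/₂ = 0.6931/0.00565 = 122.7 yr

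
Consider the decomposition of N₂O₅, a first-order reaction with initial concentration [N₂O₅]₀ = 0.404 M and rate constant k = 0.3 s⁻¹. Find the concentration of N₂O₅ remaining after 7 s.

0.04947 M

Step 1: For a first-order reaction: [N₂O₅] = [N₂O₅]₀ × e^(-kt)
Step 2: [N₂O₅] = 0.404 × e^(-0.3 × 7)
Step 3: [N₂O₅] = 0.404 × e^(-2.1)
Step 4: [N₂O₅] = 0.404 × 0.122456 = 0.04947 M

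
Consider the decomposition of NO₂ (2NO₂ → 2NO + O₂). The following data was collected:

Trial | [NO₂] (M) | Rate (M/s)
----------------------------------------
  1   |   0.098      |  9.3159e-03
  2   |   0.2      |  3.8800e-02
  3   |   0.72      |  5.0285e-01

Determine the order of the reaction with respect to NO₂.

second order (2)

Step 1: Compare trials to find order n where rate₂/rate₁ = ([NO₂]₂/[NO₂]₁)^n
Step 2: rate₂/rate₁ = 3.8800e-02/9.3159e-03 = 4.165
Step 3: [NO₂]₂/[NO₂]₁ = 0.2/0.098 = 2.041
Step 4: n = ln(4.165)/ln(2.041) = 2.00 ≈ 2
Step 5: The reaction is second order in NO₂.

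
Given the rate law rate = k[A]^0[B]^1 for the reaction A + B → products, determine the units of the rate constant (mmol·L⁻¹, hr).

hr⁻¹

Step 1: Overall order = 0 + 1 = 1.
Step 2: rate has units mmol·L⁻¹·hr⁻¹; [A]^0[B]^1 has units (mmol·L⁻¹)^1.
Step 3: k = rate/([A]^0[B]^1), so units of k = (mmol·L⁻¹)^(1-1)·hr⁻¹ = hr⁻¹.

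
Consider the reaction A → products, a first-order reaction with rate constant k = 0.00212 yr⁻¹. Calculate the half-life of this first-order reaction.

327 yr

Step 1: For a first-order reaction, t₁/₂ = ln(2)/k
Step 2: t₁/₂ = ln(2)/0.00212
Step 3: t₁/₂ = 0.6931/0.00212 = 327 yr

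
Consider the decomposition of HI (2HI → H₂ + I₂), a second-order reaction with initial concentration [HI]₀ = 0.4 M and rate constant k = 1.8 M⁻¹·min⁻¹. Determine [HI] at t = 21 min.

0.02481 M

Step 1: For a second-order reaction: 1/[HI] = 1/[HI]₀ + kt
Step 2: 1/[HI] = 1/0.4 + 1.8 × 21
Step 3: 1/[HI] = 2.5 + 37.8 = 40.3
Step 4: [HI] = 1/40.3 = 0.02481 M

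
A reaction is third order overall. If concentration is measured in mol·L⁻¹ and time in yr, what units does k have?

(mol·L⁻¹)⁻²·yr⁻¹

Step 1: For overall order n, rate = k × (concentration)^n.
Step 2: Rate has units mol·L⁻¹·yr⁻¹; concentration term has units (mol·L⁻¹)^3.
Step 3: k = rate / (concentration)^n, so units of k = (mol·L⁻¹)^(1-3)·yr⁻¹ = (mol·L⁻¹)⁻²·yr⁻¹.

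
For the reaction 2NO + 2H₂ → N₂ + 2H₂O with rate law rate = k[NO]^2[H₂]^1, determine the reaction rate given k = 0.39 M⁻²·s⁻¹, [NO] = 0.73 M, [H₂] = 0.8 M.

0.1663 M/s

Step 1: The rate law is rate = k[NO]^2[H₂]^1
Step 2: Substitute: rate = 0.39 × (0.73)^2 × (0.8)^1
Step 3: rate = 0.39 × 0.5329 × 0.8 = 0.166265 M/s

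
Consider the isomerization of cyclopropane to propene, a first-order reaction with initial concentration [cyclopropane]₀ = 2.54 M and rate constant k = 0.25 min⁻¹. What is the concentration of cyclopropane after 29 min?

0.001804 M

Step 1: For a first-order reaction: [cyclopropane] = [cyclopropane]₀ × e^(-kt)
Step 2: [cyclopropane] = 2.54 × e^(-0.25 × 29)
Step 3: [cyclopropane] = 2.54 × e^(-7.25)
Step 4: [cyclopropane] = 2.54 × 0.000710174 = 0.001804 M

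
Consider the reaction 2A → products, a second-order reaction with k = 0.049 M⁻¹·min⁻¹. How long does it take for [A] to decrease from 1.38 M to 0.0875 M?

218.4 min

Step 1: For second-order: t = (1/[A] - 1/[A]₀)/k
Step 2: t = (1/0.0875 - 1/1.38)/0.049
Step 3: t = (11.43 - 0.7246)/0.049
Step 4: t = 10.7/0.049 = 218.4 min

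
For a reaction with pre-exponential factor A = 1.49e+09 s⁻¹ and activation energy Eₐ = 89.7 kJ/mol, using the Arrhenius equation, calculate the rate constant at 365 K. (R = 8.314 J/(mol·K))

2.17e-04 s⁻¹

Step 1: Use the Arrhenius equation: k = A × exp(-Eₐ/RT)
Step 2: Convert Eₐ to J/mol: 89.7 kJ/mol = 89700 J/mol
Step 3: Calculate the exponent: -Eₐ/(RT) = -89700/(8.314 × 365) = -29.55899
Step 4: k = 1.49e+09 × exp(-29.55899)
Step 5: k = 1.49e+09 × 1.45443e-13 = 2.1671e-04 s⁻¹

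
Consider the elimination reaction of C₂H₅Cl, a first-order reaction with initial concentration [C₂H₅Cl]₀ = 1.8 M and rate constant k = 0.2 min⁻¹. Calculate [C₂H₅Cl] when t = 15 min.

0.08962 M

Step 1: For a first-order reaction: [C₂H₅Cl] = [C₂H₅Cl]₀ × e^(-kt)
Step 2: [C₂H₅Cl] = 1.8 × e^(-0.2 × 15)
Step 3: [C₂H₅Cl] = 1.8 × e^(-3)
Step 4: [C₂H₅Cl] = 1.8 × 0.0497871 = 0.08962 M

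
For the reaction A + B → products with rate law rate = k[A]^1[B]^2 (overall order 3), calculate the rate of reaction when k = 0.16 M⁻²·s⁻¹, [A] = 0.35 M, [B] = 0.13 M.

0.0009464 M/s

Step 1: The rate law is rate = k[A]^1[B]^2, overall order = 1+2 = 3
Step 2: Substitute values: rate = 0.16 × (0.35)^1 × (0.13)^2
Step 3: rate = 0.16 × 0.35 × 0.0169 = 0.0009464 M/s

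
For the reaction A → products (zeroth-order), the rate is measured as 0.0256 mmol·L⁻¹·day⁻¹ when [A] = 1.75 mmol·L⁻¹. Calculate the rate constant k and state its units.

0.0256 mmol·L⁻¹·day⁻¹

Step 1: For a zeroth-order reaction, rate = k (independent of concentration).
Step 2: k = rate = 0.0256 mmol·L⁻¹·day⁻¹.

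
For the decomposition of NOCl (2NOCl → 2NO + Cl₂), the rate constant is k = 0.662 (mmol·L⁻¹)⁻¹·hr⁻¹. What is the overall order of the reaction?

second order (2)

Step 1: The units of k for an nth-order reaction are (concentration)^(1-n)·(time)⁻¹.
Step 2: Here k has units (mmol·L⁻¹)⁻¹·hr⁻¹, so the concentration exponent is -1.
Step 3: 1 - n = -1 ⇒ n = 2. The reaction is second order.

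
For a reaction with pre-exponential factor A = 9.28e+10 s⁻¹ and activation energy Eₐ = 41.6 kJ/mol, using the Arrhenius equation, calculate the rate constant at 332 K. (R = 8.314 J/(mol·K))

2.64e+04 s⁻¹

Step 1: Use the Arrhenius equation: k = A × exp(-Eₐ/RT)
Step 2: Convert Eₐ to J/mol: 41.6 kJ/mol = 41600 J/mol
Step 3: Calculate the exponent: -Eₐ/(RT) = -41600/(8.314 × 332) = -15.07111
Step 4: k = 9.28e+10 × exp(-15.07111)
Step 5: k = 9.28e+10 × 2.84905e-07 = 2.6439e+04 s⁻¹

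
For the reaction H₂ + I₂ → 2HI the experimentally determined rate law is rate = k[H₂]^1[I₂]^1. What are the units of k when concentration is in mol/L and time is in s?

(mol/L)⁻¹·s⁻¹

Step 1: Overall order = 1 + 1 = 2.
Step 2: rate has units mol/L·s⁻¹; [H₂]^1[I₂]^1 has units (mol/L)^2.
Step 3: k = rate/([H₂]^1[I₂]^1), so units of k = (mol/L)^(1-2)·s⁻¹ = (mol/L)⁻¹·s⁻¹.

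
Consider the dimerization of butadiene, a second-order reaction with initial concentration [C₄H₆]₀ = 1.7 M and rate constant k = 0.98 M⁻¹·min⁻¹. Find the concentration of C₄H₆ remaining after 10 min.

0.09626 M

Step 1: For a second-order reaction: 1/[C₄H₆] = 1/[C₄H₆]₀ + kt
Step 2: 1/[C₄H₆] = 1/1.7 + 0.98 × 10
Step 3: 1/[C₄H₆] = 0.5882 + 9.8 = 10.39
Step 4: [C₄H₆] = 1/10.39 = 0.09626 M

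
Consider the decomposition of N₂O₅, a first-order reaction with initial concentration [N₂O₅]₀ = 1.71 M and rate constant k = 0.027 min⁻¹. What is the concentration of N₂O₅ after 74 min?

0.2319 M

Step 1: For a first-order reaction: [N₂O₅] = [N₂O₅]₀ × e^(-kt)
Step 2: [N₂O₅] = 1.71 × e^(-0.027 × 74)
Step 3: [N₂O₅] = 1.71 × e^(-1.998)
Step 4: [N₂O₅] = 1.71 × 0.135606 = 0.2319 M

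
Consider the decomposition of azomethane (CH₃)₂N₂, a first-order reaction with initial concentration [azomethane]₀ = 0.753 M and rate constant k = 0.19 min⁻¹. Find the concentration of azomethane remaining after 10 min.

0.1126 M

Step 1: For a first-order reaction: [azomethane] = [azomethane]₀ × e^(-kt)
Step 2: [azomethane] = 0.753 × e^(-0.19 × 10)
Step 3: [azomethane] = 0.753 × e^(-1.9)
Step 4: [azomethane] = 0.753 × 0.149569 = 0.1126 M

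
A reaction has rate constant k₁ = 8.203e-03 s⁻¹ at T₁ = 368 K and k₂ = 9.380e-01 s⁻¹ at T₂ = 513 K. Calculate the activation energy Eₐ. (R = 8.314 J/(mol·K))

51.3 kJ/mol

Step 1: Use the two-temperature Arrhenius form: ln(k₂/k₁) = -Eₐ/R × (1/T₂ - 1/T₁)
Step 2: ln(k₂/k₁) = ln(9.380e-01/8.203e-03) = ln(114.348) = 4.73925
Step 3: 1/T₂ - 1/T₁ = 1/513 - 1/368 = -7.680736e-04 K⁻¹
Step 4: Eₐ = -R × ln(k₂/k₁) / (1/T₂ - 1/T₁) = -8.314 × 4.73925 / -7.680736e-04
Step 5: Eₐ = 5.1300e+04 J/mol = 51.3 kJ/mol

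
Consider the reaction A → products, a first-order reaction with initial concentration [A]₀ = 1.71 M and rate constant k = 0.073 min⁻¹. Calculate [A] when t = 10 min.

0.8241 M

Step 1: For a first-order reaction: [A] = [A]₀ × e^(-kt)
Step 2: [A] = 1.71 × e^(-0.073 × 10)
Step 3: [A] = 1.71 × e^(-0.73)
Step 4: [A] = 1.71 × 0.481909 = 0.8241 M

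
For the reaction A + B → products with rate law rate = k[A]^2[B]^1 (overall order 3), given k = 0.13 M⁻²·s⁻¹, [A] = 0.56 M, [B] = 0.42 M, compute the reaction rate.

0.01712 M/s

Step 1: The rate law is rate = k[A]^2[B]^1, overall order = 2+1 = 3
Step 2: Substitute values: rate = 0.13 × (0.56)^2 × (0.42)^1
Step 3: rate = 0.13 × 0.3136 × 0.42 = 0.0171226 M/s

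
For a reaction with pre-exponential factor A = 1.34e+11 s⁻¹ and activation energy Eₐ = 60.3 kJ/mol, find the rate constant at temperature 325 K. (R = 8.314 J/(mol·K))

2.72e+01 s⁻¹

Step 1: Use the Arrhenius equation: k = A × exp(-Eₐ/RT)
Step 2: Convert Eₐ to J/mol: 60.3 kJ/mol = 60300 J/mol
Step 3: Calculate the exponent: -Eₐ/(RT) = -60300/(8.314 × 325) = -22.31639
Step 4: k = 1.34e+11 × exp(-22.31639)
Step 5: k = 1.34e+11 × 2.03290e-10 = 2.7241e+01 s⁻¹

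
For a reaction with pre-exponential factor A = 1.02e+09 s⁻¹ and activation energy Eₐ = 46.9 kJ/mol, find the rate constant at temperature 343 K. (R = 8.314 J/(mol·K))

7.35e+01 s⁻¹

Step 1: Use the Arrhenius equation: k = A × exp(-Eₐ/RT)
Step 2: Convert Eₐ to J/mol: 46.9 kJ/mol = 46900 J/mol
Step 3: Calculate the exponent: -Eₐ/(RT) = -46900/(8.314 × 343) = -16.44632
Step 4: k = 1.02e+09 × exp(-16.44632)
Step 5: k = 1.02e+09 × 7.20201e-08 = 7.3461e+01 s⁻¹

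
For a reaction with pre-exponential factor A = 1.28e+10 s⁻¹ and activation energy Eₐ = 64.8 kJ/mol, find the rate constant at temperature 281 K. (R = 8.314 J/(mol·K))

1.15e-02 s⁻¹

Step 1: Use the Arrhenius equation: k = A × exp(-Eₐ/RT)
Step 2: Convert Eₐ to J/mol: 64.8 kJ/mol = 64800 J/mol
Step 3: Calculate the exponent: -Eₐ/(RT) = -64800/(8.314 × 281) = -27.73695
Step 4: k = 1.28e+10 × exp(-27.73695)
Step 5: k = 1.28e+10 × 8.99489e-13 = 1.1513e-02 s⁻¹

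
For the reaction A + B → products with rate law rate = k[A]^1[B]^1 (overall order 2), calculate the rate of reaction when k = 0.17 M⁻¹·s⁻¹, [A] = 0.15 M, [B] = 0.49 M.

0.0125 M/s

Step 1: The rate law is rate = k[A]^1[B]^1, overall order = 1+1 = 2
Step 2: Substitute values: rate = 0.17 × (0.15)^1 × (0.49)^1
Step 3: rate = 0.17 × 0.15 × 0.49 = 0.012495 M/s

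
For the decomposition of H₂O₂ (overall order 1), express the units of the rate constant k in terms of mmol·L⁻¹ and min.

min⁻¹

Step 1: For overall order n, rate = k × (concentration)^n.
Step 2: Rate has units mmol·L⁻¹·min⁻¹; concentration term has units (mmol·L⁻¹)^1.
Step 3: k = rate / (concentration)^n, so units of k = (mmol·L⁻¹)^(1-1)·min⁻¹ = min⁻¹.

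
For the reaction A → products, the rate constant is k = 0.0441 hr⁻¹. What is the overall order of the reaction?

first order (1)

Step 1: The units of k for an nth-order reaction are (concentration)^(1-n)·(time)⁻¹.
Step 2: Here k has units hr⁻¹, so the concentration exponent is 0.
Step 3: 1 - n = 0 ⇒ n = 1. The reaction is first order.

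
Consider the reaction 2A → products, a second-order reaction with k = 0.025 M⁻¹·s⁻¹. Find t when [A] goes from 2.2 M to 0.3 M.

115.2 s

Step 1: For second-order: t = (1/[A] - 1/[A]₀)/k
Step 2: t = (1/0.3 - 1/2.2)/0.025
Step 3: t = (3.333 - 0.4545)/0.025
Step 4: t = 2.879/0.025 = 115.2 s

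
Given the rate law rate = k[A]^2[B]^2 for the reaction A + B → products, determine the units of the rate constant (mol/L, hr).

(mol/L)⁻³·hr⁻¹

Step 1: Overall order = 2 + 2 = 4.
Step 2: rate has units mol/L·hr⁻¹; [A]^2[B]^2 has units (mol/L)^4.
Step 3: k = rate/([A]^2[B]^2), so units of k = (mol/L)^(1-4)·hr⁻¹ = (mol/L)⁻³·hr⁻¹.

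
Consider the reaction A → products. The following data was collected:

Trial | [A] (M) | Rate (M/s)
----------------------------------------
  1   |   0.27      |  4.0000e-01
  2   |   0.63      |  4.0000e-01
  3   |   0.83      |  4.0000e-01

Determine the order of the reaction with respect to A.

zeroth order (0)

Step 1: Compare trials - when concentration changes, rate stays constant.
Step 2: rate₂/rate₁ = 4.0000e-01/4.0000e-01 = 1
Step 3: [A]₂/[A]₁ = 0.63/0.27 = 2.333
Step 4: Since rate ratio ≈ (conc ratio)^0, the reaction is zeroth order.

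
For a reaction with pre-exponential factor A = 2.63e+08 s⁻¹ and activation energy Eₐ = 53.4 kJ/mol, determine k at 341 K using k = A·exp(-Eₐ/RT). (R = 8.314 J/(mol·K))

1.74e+00 s⁻¹

Step 1: Use the Arrhenius equation: k = A × exp(-Eₐ/RT)
Step 2: Convert Eₐ to J/mol: 53.4 kJ/mol = 53400 J/mol
Step 3: Calculate the exponent: -Eₐ/(RT) = -53400/(8.314 × 341) = -18.83549
Step 4: k = 2.63e+08 × exp(-18.83549)
Step 5: k = 2.63e+08 × 6.60466e-09 = 1.7370e+00 s⁻¹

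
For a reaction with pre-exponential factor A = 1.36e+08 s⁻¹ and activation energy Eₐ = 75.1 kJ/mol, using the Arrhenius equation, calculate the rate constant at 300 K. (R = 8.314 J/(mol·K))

1.14e-05 s⁻¹

Step 1: Use the Arrhenius equation: k = A × exp(-Eₐ/RT)
Step 2: Convert Eₐ to J/mol: 75.1 kJ/mol = 75100 J/mol
Step 3: Calculate the exponent: -Eₐ/(RT) = -75100/(8.314 × 300) = -30.10985
Step 4: k = 1.36e+08 × exp(-30.10985)
Step 5: k = 1.36e+08 × 8.38414e-14 = 1.1402e-05 s⁻¹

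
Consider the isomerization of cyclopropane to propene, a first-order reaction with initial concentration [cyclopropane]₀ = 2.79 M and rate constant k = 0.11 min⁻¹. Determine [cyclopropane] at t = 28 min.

0.1282 M

Step 1: For a first-order reaction: [cyclopropane] = [cyclopropane]₀ × e^(-kt)
Step 2: [cyclopropane] = 2.79 × e^(-0.11 × 28)
Step 3: [cyclopropane] = 2.79 × e^(-3.08)
Step 4: [cyclopropane] = 2.79 × 0.0459593 = 0.1282 M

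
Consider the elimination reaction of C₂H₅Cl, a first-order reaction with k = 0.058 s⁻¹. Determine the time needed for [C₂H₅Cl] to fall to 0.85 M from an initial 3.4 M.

23.9 s

Step 1: For first-order: t = ln([C₂H₅Cl]₀/[C₂H₅Cl])/k
Step 2: t = ln(3.4/0.85)/0.058
Step 3: t = ln(4)/0.058
Step 4: t = 1.386/0.058 = 23.9 s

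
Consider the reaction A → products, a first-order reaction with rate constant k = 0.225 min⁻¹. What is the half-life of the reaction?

3.081 min

Step 1: For a first-order reaction, t₁/₂ = ln(2)/k
Step 2: t₁/₂ = ln(2)/0.225
Step 3: t₁/₂ = 0.6931/0.225 = 3.081 min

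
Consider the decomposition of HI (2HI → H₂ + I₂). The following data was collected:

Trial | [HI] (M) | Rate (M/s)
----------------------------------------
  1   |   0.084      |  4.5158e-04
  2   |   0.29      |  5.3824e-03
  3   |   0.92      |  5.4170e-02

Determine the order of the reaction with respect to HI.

second order (2)

Step 1: Compare trials to find order n where rate₂/rate₁ = ([HI]₂/[HI]₁)^n
Step 2: rate₂/rate₁ = 5.3824e-03/4.5158e-04 = 11.92
Step 3: [HI]₂/[HI]₁ = 0.29/0.084 = 3.452
Step 4: n = ln(11.92)/ln(3.452) = 2.00 ≈ 2
Step 5: The reaction is second order in HI.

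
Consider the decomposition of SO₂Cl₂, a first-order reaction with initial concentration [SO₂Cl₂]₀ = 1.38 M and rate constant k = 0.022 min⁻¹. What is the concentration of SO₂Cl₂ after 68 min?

0.3092 M

Step 1: For a first-order reaction: [SO₂Cl₂] = [SO₂Cl₂]₀ × e^(-kt)
Step 2: [SO₂Cl₂] = 1.38 × e^(-0.022 × 68)
Step 3: [SO₂Cl₂] = 1.38 × e^(-1.496)
Step 4: [SO₂Cl₂] = 1.38 × 0.224024 = 0.3092 M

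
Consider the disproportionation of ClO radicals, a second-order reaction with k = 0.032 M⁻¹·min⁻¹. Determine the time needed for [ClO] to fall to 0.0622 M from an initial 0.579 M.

448.4 min

Step 1: For second-order: t = (1/[ClO] - 1/[ClO]₀)/k
Step 2: t = (1/0.0622 - 1/0.579)/0.032
Step 3: t = (16.08 - 1.727)/0.032
Step 4: t = 14.35/0.032 = 448.4 min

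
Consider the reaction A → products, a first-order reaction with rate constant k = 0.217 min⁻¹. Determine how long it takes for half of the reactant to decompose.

3.194 min

Step 1: For a first-order reaction, t₁/₂ = ln(2)/k
Step 2: t₁/₂ = ln(2)/0.217
Step 3: t₁/₂ = 0.6931/0.217 = 3.194 min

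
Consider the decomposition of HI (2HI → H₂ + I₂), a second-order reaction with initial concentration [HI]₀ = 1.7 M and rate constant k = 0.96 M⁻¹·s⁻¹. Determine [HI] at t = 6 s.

0.1575 M

Step 1: For a second-order reaction: 1/[HI] = 1/[HI]₀ + kt
Step 2: 1/[HI] = 1/1.7 + 0.96 × 6
Step 3: 1/[HI] = 0.5882 + 5.76 = 6.348
Step 4: [HI] = 1/6.348 = 0.1575 M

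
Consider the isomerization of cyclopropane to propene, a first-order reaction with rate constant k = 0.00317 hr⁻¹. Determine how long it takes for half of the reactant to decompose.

218.7 hr

Step 1: For a first-order reaction, t₁/₂ = ln(2)/k
Step 2: t₁/₂ = ln(2)/0.00317
Step 3: t₁/₂ = 0.6931/0.00317 = 218.7 hr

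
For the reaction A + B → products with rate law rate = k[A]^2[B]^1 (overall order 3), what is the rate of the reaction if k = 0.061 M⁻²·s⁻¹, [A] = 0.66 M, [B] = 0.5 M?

0.01329 M/s

Step 1: The rate law is rate = k[A]^2[B]^1, overall order = 2+1 = 3
Step 2: Substitute values: rate = 0.061 × (0.66)^2 × (0.5)^1
Step 3: rate = 0.061 × 0.4356 × 0.5 = 0.0132858 M/s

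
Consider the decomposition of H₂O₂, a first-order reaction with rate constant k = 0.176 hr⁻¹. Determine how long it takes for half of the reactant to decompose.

3.938 hr

Step 1: For a first-order reaction, t₁/₂ = ln(2)/k
Step 2: t₁/₂ = ln(2)/0.176
Step 3: t₁/₂ = 0.6931/0.176 = 3.938 hr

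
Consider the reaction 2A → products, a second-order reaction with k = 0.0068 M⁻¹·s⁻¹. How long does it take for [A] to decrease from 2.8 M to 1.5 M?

45.52 s

Step 1: For second-order: t = (1/[A] - 1/[A]₀)/k
Step 2: t = (1/1.5 - 1/2.8)/0.0068
Step 3: t = (0.6667 - 0.3571)/0.0068
Step 4: t = 0.3095/0.0068 = 45.52 s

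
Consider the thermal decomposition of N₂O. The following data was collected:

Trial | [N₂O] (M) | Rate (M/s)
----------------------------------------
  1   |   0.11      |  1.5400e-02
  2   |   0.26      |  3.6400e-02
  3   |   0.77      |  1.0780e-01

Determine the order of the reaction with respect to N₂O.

first order (1)

Step 1: Compare trials to find order n where rate₂/rate₁ = ([N₂O]₂/[N₂O]₁)^n
Step 2: rate₂/rate₁ = 3.6400e-02/1.5400e-02 = 2.364
Step 3: [N₂O]₂/[N₂O]₁ = 0.26/0.11 = 2.364
Step 4: n = ln(2.364)/ln(2.364) = 1.00 ≈ 1
Step 5: The reaction is first order in N₂O.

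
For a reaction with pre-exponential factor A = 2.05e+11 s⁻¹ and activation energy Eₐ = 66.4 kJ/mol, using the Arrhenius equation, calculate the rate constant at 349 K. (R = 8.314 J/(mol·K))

2.36e+01 s⁻¹

Step 1: Use the Arrhenius equation: k = A × exp(-Eₐ/RT)
Step 2: Convert Eₐ to J/mol: 66.4 kJ/mol = 66400 J/mol
Step 3: Calculate the exponent: -Eₐ/(RT) = -66400/(8.314 × 349) = -22.88404
Step 4: k = 2.05e+11 × exp(-22.88404)
Step 5: k = 2.05e+11 × 1.15236e-10 = 2.3623e+01 s⁻¹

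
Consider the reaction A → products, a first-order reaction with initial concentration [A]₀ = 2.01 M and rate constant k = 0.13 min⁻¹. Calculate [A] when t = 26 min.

0.06844 M

Step 1: For a first-order reaction: [A] = [A]₀ × e^(-kt)
Step 2: [A] = 2.01 × e^(-0.13 × 26)
Step 3: [A] = 2.01 × e^(-3.38)
Step 4: [A] = 2.01 × 0.0340475 = 0.06844 M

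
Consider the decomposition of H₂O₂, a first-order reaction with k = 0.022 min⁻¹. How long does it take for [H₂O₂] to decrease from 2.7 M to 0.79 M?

55.86 min

Step 1: For first-order: t = ln([H₂O₂]₀/[H₂O₂])/k
Step 2: t = ln(2.7/0.79)/0.022
Step 3: t = ln(3.418)/0.022
Step 4: t = 1.229/0.022 = 55.86 min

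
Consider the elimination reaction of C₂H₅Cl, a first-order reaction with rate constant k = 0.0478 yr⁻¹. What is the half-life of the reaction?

14.5 yr

Step 1: For a first-order reaction, t₁/₂ = ln(2)/k
Step 2: t₁/₂ = ln(2)/0.0478
Step 3: t₁/₂ = 0.6931/0.0478 = 14.5 yr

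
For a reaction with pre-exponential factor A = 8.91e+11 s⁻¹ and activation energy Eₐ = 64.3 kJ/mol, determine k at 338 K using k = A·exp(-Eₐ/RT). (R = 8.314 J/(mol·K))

1.03e+02 s⁻¹

Step 1: Use the Arrhenius equation: k = A × exp(-Eₐ/RT)
Step 2: Convert Eₐ to J/mol: 64.3 kJ/mol = 64300 J/mol
Step 3: Calculate the exponent: -Eₐ/(RT) = -64300/(8.314 × 338) = -22.88149
Step 4: k = 8.91e+11 × exp(-22.88149)
Step 5: k = 8.91e+11 × 1.15530e-10 = 1.0294e+02 s⁻¹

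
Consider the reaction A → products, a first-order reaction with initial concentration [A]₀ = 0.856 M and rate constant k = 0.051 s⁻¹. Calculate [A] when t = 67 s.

0.02809 M

Step 1: For a first-order reaction: [A] = [A]₀ × e^(-kt)
Step 2: [A] = 0.856 × e^(-0.051 × 67)
Step 3: [A] = 0.856 × e^(-3.417)
Step 4: [A] = 0.856 × 0.0328107 = 0.02809 M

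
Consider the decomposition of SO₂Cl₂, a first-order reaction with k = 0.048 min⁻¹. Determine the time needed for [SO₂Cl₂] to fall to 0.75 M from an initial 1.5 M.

14.44 min

Step 1: For first-order: t = ln([SO₂Cl₂]₀/[SO₂Cl₂])/k
Step 2: t = ln(1.5/0.75)/0.048
Step 3: t = ln(2)/0.048
Step 4: t = 0.6931/0.048 = 14.44 min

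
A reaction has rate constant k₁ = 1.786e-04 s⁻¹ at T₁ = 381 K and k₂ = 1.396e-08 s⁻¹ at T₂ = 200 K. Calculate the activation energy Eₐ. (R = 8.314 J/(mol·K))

33.1 kJ/mol

Step 1: Use the two-temperature Arrhenius form: ln(k₂/k₁) = -Eₐ/R × (1/T₂ - 1/T₁)
Step 2: ln(k₂/k₁) = ln(1.396e-08/1.786e-04) = ln(7.81635e-05) = -9.45671
Step 3: 1/T₂ - 1/T₁ = 1/200 - 1/381 = 2.375328e-03 K⁻¹
Step 4: Eₐ = -R × ln(k₂/k₁) / (1/T₂ - 1/T₁) = -8.314 × -9.45671 / 2.375328e-03
Step 5: Eₐ = 3.3100e+04 J/mol = 33.1 kJ/mol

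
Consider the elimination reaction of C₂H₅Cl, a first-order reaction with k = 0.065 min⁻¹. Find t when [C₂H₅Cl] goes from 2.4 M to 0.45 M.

25.75 min

Step 1: For first-order: t = ln([C₂H₅Cl]₀/[C₂H₅Cl])/k
Step 2: t = ln(2.4/0.45)/0.065
Step 3: t = ln(5.333)/0.065
Step 4: t = 1.674/0.065 = 25.75 min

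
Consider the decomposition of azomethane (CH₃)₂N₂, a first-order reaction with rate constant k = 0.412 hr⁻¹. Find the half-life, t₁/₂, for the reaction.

1.682 hr

Step 1: For a first-order reaction, t₁/₂ = ln(2)/k
Step 2: t₁/₂ = ln(2)/0.412
Step 3: t₁/₂ = 0.6931/0.412 = 1.682 hr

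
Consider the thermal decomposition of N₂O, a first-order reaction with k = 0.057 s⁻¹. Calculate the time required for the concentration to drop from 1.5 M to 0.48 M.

19.99 s

Step 1: For first-order: t = ln([N₂O]₀/[N₂O])/k
Step 2: t = ln(1.5/0.48)/0.057
Step 3: t = ln(3.125)/0.057
Step 4: t = 1.139/0.057 = 19.99 s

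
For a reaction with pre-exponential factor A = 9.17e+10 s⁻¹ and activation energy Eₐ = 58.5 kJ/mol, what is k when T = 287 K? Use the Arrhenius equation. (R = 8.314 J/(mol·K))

2.06e+00 s⁻¹

Step 1: Use the Arrhenius equation: k = A × exp(-Eₐ/RT)
Step 2: Convert Eₐ to J/mol: 58.5 kJ/mol = 58500 J/mol
Step 3: Calculate the exponent: -Eₐ/(RT) = -58500/(8.314 × 287) = -24.51681
Step 4: k = 9.17e+10 × exp(-24.51681)
Step 5: k = 9.17e+10 × 2.25157e-11 = 2.0647e+00 s⁻¹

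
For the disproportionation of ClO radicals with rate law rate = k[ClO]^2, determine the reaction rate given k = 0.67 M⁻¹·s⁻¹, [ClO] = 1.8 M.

2.171 M/s

Step 1: Identify the rate law: rate = k[ClO]^2
Step 2: Substitute values: rate = 0.67 × (1.8)^2
Step 3: Calculate: rate = 0.67 × 3.24 = 2.1708 M/s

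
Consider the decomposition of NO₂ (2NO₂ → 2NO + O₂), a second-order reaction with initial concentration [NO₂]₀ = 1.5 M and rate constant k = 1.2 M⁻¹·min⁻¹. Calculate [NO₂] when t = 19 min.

0.04261 M

Step 1: For a second-order reaction: 1/[NO₂] = 1/[NO₂]₀ + kt
Step 2: 1/[NO₂] = 1/1.5 + 1.2 × 19
Step 3: 1/[NO₂] = 0.6667 + 22.8 = 23.47
Step 4: [NO₂] = 1/23.47 = 0.04261 M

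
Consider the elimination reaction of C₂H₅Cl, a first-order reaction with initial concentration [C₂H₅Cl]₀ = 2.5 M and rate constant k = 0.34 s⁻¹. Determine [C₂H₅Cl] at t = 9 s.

0.1172 M

Step 1: For a first-order reaction: [C₂H₅Cl] = [C₂H₅Cl]₀ × e^(-kt)
Step 2: [C₂H₅Cl] = 2.5 × e^(-0.34 × 9)
Step 3: [C₂H₅Cl] = 2.5 × e^(-3.06)
Step 4: [C₂H₅Cl] = 2.5 × 0.0468877 = 0.1172 M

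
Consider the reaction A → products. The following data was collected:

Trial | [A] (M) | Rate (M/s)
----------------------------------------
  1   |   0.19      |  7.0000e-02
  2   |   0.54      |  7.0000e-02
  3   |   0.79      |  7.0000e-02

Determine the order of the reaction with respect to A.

zeroth order (0)

Step 1: Compare trials - when concentration changes, rate stays constant.
Step 2: rate₂/rate₁ = 7.0000e-02/7.0000e-02 = 1
Step 3: [A]₂/[A]₁ = 0.54/0.19 = 2.842
Step 4: Since rate ratio ≈ (conc ratio)^0, the reaction is zeroth order.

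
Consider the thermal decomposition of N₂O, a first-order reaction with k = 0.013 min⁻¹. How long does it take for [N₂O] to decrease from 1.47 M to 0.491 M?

84.35 min

Step 1: For first-order: t = ln([N₂O]₀/[N₂O])/k
Step 2: t = ln(1.47/0.491)/0.013
Step 3: t = ln(2.994)/0.013
Step 4: t = 1.097/0.013 = 84.35 min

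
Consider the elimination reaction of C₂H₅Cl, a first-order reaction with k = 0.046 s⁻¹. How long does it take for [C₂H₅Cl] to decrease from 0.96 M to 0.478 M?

15.16 s

Step 1: For first-order: t = ln([C₂H₅Cl]₀/[C₂H₅Cl])/k
Step 2: t = ln(0.96/0.478)/0.046
Step 3: t = ln(2.008)/0.046
Step 4: t = 0.6973/0.046 = 15.16 s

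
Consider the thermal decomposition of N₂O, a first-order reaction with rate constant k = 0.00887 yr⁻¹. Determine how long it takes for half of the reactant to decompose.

78.15 yr

Step 1: For a first-order reaction, t₁/₂ = ln(2)/k
Step 2: t₁/₂ = ln(2)/0.00887
Step 3: t₁/₂ = 0.6931/0.00887 = 78.15 yr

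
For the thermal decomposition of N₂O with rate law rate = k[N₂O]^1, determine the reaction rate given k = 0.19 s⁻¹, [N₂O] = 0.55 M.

0.1045 M/s

Step 1: Identify the rate law: rate = k[N₂O]^1
Step 2: Substitute values: rate = 0.19 × (0.55)^1
Step 3: Calculate: rate = 0.19 × 0.55 = 0.1045 M/s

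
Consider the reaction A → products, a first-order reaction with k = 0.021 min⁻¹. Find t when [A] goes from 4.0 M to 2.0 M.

33.01 min

Step 1: For first-order: t = ln([A]₀/[A])/k
Step 2: t = ln(4.0/2.0)/0.021
Step 3: t = ln(2)/0.021
Step 4: t = 0.6931/0.021 = 33.01 min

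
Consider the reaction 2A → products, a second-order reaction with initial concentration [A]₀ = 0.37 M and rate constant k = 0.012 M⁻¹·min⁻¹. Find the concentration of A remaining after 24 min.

0.3344 M

Step 1: For a second-order reaction: 1/[A] = 1/[A]₀ + kt
Step 2: 1/[A] = 1/0.37 + 0.012 × 24
Step 3: 1/[A] = 2.703 + 0.288 = 2.991
Step 4: [A] = 1/2.991 = 0.3344 M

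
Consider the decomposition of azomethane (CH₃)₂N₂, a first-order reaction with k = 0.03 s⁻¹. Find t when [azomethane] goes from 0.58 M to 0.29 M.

23.1 s

Step 1: For first-order: t = ln([azomethane]₀/[azomethane])/k
Step 2: t = ln(0.58/0.29)/0.03
Step 3: t = ln(2)/0.03
Step 4: t = 0.6931/0.03 = 23.1 s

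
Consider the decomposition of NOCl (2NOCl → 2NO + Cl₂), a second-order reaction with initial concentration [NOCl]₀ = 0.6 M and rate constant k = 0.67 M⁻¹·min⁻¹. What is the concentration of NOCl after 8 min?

0.1423 M

Step 1: For a second-order reaction: 1/[NOCl] = 1/[NOCl]₀ + kt
Step 2: 1/[NOCl] = 1/0.6 + 0.67 × 8
Step 3: 1/[NOCl] = 1.667 + 5.36 = 7.027
Step 4: [NOCl] = 1/7.027 = 0.1423 M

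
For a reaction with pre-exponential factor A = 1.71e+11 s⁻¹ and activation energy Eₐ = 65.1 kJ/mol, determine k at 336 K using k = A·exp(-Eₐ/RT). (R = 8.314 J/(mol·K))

1.29e+01 s⁻¹

Step 1: Use the Arrhenius equation: k = A × exp(-Eₐ/RT)
Step 2: Convert Eₐ to J/mol: 65.1 kJ/mol = 65100 J/mol
Step 3: Calculate the exponent: -Eₐ/(RT) = -65100/(8.314 × 336) = -23.30407
Step 4: k = 1.71e+11 × exp(-23.30407)
Step 5: k = 1.71e+11 × 7.57131e-11 = 1.2947e+01 s⁻¹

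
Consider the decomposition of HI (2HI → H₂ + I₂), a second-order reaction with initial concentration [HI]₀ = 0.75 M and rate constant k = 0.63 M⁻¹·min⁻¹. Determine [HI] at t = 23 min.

0.0632 M

Step 1: For a second-order reaction: 1/[HI] = 1/[HI]₀ + kt
Step 2: 1/[HI] = 1/0.75 + 0.63 × 23
Step 3: 1/[HI] = 1.333 + 14.49 = 15.82
Step 4: [HI] = 1/15.82 = 0.0632 M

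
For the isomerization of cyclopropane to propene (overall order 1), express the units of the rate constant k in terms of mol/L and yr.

yr⁻¹

Step 1: For overall order n, rate = k × (concentration)^n.
Step 2: Rate has units mol/L·yr⁻¹; concentration term has units (mol/L)^1.
Step 3: k = rate / (concentration)^n, so units of k = (mol/L)^(1-1)·yr⁻¹ = yr⁻¹.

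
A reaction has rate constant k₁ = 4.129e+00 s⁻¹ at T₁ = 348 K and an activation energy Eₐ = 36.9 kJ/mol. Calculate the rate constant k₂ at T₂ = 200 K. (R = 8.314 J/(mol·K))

3.289e-04 s⁻¹

Step 1: Use the two-temperature Arrhenius form: ln(k₂/k₁) = -Eₐ/R × (1/T₂ - 1/T₁)
Step 2: Convert Eₐ to J/mol: 36.9 kJ/mol = 36900 J/mol
Step 3: 1/T₂ - 1/T₁ = 1/200 - 1/348 = 2.126437e-03 K⁻¹
Step 4: ln(k₂/k₁) = -36900/8.314 × 2.126437e-03 = -9.43776
Step 5: k₂ = k₁ × exp(-9.43776) = 4.129e+00 × 7.96586e-05 = 3.289e-04 s⁻¹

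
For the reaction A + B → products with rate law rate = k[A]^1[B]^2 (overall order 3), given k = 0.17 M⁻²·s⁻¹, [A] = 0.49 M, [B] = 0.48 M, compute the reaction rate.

0.01919 M/s

Step 1: The rate law is rate = k[A]^1[B]^2, overall order = 1+2 = 3
Step 2: Substitute values: rate = 0.17 × (0.49)^1 × (0.48)^2
Step 3: rate = 0.17 × 0.49 × 0.2304 = 0.0191923 M/s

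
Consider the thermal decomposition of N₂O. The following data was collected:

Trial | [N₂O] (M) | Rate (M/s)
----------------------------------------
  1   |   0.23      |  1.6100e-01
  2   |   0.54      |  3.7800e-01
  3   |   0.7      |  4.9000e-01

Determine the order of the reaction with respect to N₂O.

first order (1)

Step 1: Compare trials to find order n where rate₂/rate₁ = ([N₂O]₂/[N₂O]₁)^n
Step 2: rate₂/rate₁ = 3.7800e-01/1.6100e-01 = 2.348
Step 3: [N₂O]₂/[N₂O]₁ = 0.54/0.23 = 2.348
Step 4: n = ln(2.348)/ln(2.348) = 1.00 ≈ 1
Step 5: The reaction is first order in N₂O.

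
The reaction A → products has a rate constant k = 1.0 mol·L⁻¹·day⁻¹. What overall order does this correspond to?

zeroth order (0)

Step 1: The units of k for an nth-order reaction are (concentration)^(1-n)·(time)⁻¹.
Step 2: Here k has units mol·L⁻¹·day⁻¹, so the concentration exponent is 1.
Step 3: 1 - n = 1 ⇒ n = 0. The reaction is zeroth order.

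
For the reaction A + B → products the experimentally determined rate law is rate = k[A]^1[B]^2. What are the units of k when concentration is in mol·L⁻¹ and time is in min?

(mol·L⁻¹)⁻²·min⁻¹

Step 1: Overall order = 1 + 2 = 3.
Step 2: rate has units mol·L⁻¹·min⁻¹; [A]^1[B]^2 has units (mol·L⁻¹)^3.
Step 3: k = rate/([A]^1[B]^2), so units of k = (mol·L⁻¹)^(1-3)·min⁻¹ = (mol·L⁻¹)⁻²·min⁻¹.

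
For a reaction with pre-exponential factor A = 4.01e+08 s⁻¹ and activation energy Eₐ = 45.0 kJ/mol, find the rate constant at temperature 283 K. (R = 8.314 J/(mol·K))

1.98e+00 s⁻¹

Step 1: Use the Arrhenius equation: k = A × exp(-Eₐ/RT)
Step 2: Convert Eₐ to J/mol: 45.0 kJ/mol = 45000 J/mol
Step 3: Calculate the exponent: -Eₐ/(RT) = -45000/(8.314 × 283) = -19.12564
Step 4: k = 4.01e+08 × exp(-19.12564)
Step 5: k = 4.01e+08 × 4.94129e-09 = 1.9815e+00 s⁻¹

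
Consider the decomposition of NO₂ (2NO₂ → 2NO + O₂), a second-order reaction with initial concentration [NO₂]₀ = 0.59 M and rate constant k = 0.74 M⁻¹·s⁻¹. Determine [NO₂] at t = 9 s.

0.1197 M

Step 1: For a second-order reaction: 1/[NO₂] = 1/[NO₂]₀ + kt
Step 2: 1/[NO₂] = 1/0.59 + 0.74 × 9
Step 3: 1/[NO₂] = 1.695 + 6.66 = 8.355
Step 4: [NO₂] = 1/8.355 = 0.1197 M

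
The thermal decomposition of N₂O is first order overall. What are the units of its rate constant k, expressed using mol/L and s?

s⁻¹

Step 1: For overall order n, rate = k × (concentration)^n.
Step 2: Rate has units mol/L·s⁻¹; concentration term has units (mol/L)^1.
Step 3: k = rate / (concentration)^n, so units of k = (mol/L)^(1-1)·s⁻¹ = s⁻¹.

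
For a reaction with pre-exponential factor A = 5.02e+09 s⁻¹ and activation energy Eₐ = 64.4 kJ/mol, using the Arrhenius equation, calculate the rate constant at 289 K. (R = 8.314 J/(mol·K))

1.15e-02 s⁻¹

Step 1: Use the Arrhenius equation: k = A × exp(-Eₐ/RT)
Step 2: Convert Eₐ to J/mol: 64.4 kJ/mol = 64400 J/mol
Step 3: Calculate the exponent: -Eₐ/(RT) = -64400/(8.314 × 289) = -26.80267
Step 4: k = 5.02e+09 × exp(-26.80267)
Step 5: k = 5.02e+09 × 2.28954e-12 = 1.1493e-02 s⁻¹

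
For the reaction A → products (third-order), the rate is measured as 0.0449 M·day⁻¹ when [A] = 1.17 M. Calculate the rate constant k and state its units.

0.02803 M⁻²·day⁻¹

Step 1: rate = k[A]^3, so k = rate / [A]^3.
Step 2: k = 0.0449 / (1.17)^3 = 0.0449 / 1.602.
Step 3: k = 0.02803 M⁻²·day⁻¹.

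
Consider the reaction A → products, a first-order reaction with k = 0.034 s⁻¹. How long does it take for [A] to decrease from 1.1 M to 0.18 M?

53.24 s

Step 1: For first-order: t = ln([A]₀/[A])/k
Step 2: t = ln(1.1/0.18)/0.034
Step 3: t = ln(6.111)/0.034
Step 4: t = 1.81/0.034 = 53.24 s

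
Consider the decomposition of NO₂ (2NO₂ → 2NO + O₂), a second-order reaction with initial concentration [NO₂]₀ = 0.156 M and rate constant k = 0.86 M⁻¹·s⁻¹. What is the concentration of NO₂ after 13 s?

0.05685 M

Step 1: For a second-order reaction: 1/[NO₂] = 1/[NO₂]₀ + kt
Step 2: 1/[NO₂] = 1/0.156 + 0.86 × 13
Step 3: 1/[NO₂] = 6.41 + 11.18 = 17.59
Step 4: [NO₂] = 1/17.59 = 0.05685 M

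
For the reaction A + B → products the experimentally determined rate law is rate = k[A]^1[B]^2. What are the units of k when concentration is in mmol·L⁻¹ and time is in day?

(mmol·L⁻¹)⁻²·day⁻¹

Step 1: Overall order = 1 + 2 = 3.
Step 2: rate has units mmol·L⁻¹·day⁻¹; [A]^1[B]^2 has units (mmol·L⁻¹)^3.
Step 3: k = rate/([A]^1[B]^2), so units of k = (mmol·L⁻¹)^(1-3)·day⁻¹ = (mmol·L⁻¹)⁻²·day⁻¹.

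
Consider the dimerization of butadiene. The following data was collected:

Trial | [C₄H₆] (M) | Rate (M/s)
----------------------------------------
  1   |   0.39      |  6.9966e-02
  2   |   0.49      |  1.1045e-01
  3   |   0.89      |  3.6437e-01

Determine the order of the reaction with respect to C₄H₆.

second order (2)

Step 1: Compare trials to find order n where rate₂/rate₁ = ([C₄H₆]₂/[C₄H₆]₁)^n
Step 2: rate₂/rate₁ = 1.1045e-01/6.9966e-02 = 1.579
Step 3: [C₄H₆]₂/[C₄H₆]₁ = 0.49/0.39 = 1.256
Step 4: n = ln(1.579)/ln(1.256) = 2.00 ≈ 2
Step 5: The reaction is second order in C₄H₆.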